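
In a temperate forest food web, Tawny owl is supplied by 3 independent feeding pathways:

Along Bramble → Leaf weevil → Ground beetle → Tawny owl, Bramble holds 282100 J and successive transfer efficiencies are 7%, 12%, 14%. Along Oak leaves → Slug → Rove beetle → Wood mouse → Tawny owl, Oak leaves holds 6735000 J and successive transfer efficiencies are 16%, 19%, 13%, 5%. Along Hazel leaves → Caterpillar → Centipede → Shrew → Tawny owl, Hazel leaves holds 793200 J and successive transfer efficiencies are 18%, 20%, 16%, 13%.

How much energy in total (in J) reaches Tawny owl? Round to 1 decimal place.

2256.5 J

Via Bramble: 282100 × 0.07 × 0.12 × 0.14 = 331.7496 J
Via Oak leaves: 6735000 × 0.16 × 0.19 × 0.13 × 0.05 = 1330.836 J
Via Hazel leaves: 793200 × 0.18 × 0.2 × 0.16 × 0.13 = 593.94816 J
Total at Tawny owl: 331.7496 + 1330.836 + 593.94816 = 2256.53376 J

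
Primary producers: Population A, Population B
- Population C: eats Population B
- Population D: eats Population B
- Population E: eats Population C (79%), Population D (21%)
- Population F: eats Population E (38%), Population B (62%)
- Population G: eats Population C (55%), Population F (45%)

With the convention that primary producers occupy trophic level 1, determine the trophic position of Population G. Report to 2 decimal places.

3.34

Population C: 1 + 1 = 2
Population D: 1 + 1 = 2
Population E: 1 + (0.79×2 + 0.21×2) = 3
Population F: 1 + (0.38×3 + 0.62×1) = 2.76
Population G: 1 + (0.55×2 + 0.45×2.76) = 3.342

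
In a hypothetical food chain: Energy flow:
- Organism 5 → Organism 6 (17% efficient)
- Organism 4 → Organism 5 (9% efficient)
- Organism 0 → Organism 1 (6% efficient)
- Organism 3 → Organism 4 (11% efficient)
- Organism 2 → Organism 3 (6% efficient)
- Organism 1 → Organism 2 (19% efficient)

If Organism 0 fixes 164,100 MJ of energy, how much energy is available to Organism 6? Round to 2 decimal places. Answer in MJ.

0.19 MJ

Organism 1: 164100 × 0.06 = 9846 MJ
Organism 2: 9846 × 0.19 = 1870.74 MJ
Organism 3: 1870.74 × 0.06 = 112.2444 MJ
Organism 4: 112.2444 × 0.11 = 12.346884 MJ
Organism 5: 12.346884 × 0.09 = 1.11121956 MJ
Organism 6: 1.11121956 × 0.17 = 0.1889073252 MJ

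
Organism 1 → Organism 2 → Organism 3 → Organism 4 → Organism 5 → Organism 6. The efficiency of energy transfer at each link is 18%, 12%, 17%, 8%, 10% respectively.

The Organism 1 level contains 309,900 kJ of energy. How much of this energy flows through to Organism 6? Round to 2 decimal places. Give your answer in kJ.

Organism 2: 309900 × 0.18 = 55782 kJ
Organism 3: 55782 × 0.12 = 6693.84 kJ
Organism 4: 6693.84 × 0.17 = 1137.9528 kJ
Organism 5: 1137.9528 × 0.08 = 91.036224 kJ
Organism 6: 91.036224 × 0.1 = 9.1036224 kJ

9.10 kJ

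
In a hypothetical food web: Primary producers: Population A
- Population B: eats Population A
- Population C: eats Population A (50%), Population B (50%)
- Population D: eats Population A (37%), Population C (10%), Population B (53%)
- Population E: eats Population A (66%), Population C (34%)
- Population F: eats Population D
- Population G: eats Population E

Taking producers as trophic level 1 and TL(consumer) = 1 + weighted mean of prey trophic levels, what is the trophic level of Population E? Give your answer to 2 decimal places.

Population B: 1 + 1 = 2
Population C: 1 + (0.5×1 + 0.5×2) = 2.5
Population D: 1 + (0.37×1 + 0.1×2.5 + 0.53×2) = 2.68
Population E: 1 + (0.66×1 + 0.34×2.5) = 2.51
Population F: 1 + 2.68 = 3.68
Population G: 1 + 2.51 = 3.51

2.51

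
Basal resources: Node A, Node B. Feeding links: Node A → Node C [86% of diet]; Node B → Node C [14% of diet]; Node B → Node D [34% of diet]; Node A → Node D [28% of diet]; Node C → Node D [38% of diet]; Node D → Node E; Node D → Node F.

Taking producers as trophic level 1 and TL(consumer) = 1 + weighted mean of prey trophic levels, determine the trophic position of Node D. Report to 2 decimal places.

Node C: 1 + (0.86×1 + 0.14×1) = 2
Node D: 1 + (0.34×1 + 0.28×1 + 0.38×2) = 2.38
Node E: 1 + 2.38 = 3.38
Node F: 1 + 2.38 = 3.38

2.38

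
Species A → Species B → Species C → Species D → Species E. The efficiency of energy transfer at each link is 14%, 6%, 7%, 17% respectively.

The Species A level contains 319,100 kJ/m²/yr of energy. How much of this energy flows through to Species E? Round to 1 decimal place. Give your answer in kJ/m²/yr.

Species B: 319100 × 0.14 = 44674 kJ/m²/yr
Species C: 44674 × 0.06 = 2680.44 kJ/m²/yr
Species D: 2680.44 × 0.07 = 187.6308 kJ/m²/yr
Species E: 187.6308 × 0.17 = 31.897236 kJ/m²/yr

31.9 kJ/m²/yr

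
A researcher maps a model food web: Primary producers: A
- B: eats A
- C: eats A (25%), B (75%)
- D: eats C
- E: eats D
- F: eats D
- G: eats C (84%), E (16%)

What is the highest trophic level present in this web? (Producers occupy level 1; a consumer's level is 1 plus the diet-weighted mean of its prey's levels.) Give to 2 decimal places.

4.75

B: 1 + 1 = 2
C: 1 + (0.25×1 + 0.75×2) = 2.75
D: 1 + 2.75 = 3.75
E: 1 + 3.75 = 4.75
F: 1 + 3.75 = 4.75
G: 1 + (0.84×2.75 + 0.16×4.75) = 4.07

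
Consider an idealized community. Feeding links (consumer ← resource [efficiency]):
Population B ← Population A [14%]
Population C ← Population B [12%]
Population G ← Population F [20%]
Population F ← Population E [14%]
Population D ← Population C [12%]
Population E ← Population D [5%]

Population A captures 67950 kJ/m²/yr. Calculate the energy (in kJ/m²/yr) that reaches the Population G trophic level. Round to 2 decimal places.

0.19 kJ/m²/yr

Population B: 67950 × 0.14 = 9513 kJ/m²/yr
Population C: 9513 × 0.12 = 1141.56 kJ/m²/yr
Population D: 1141.56 × 0.12 = 136.9872 kJ/m²/yr
Population E: 136.9872 × 0.05 = 6.84936 kJ/m²/yr
Population F: 6.84936 × 0.14 = 0.9589104 kJ/m²/yr
Population G: 0.9589104 × 0.2 = 0.19178208 kJ/m²/yr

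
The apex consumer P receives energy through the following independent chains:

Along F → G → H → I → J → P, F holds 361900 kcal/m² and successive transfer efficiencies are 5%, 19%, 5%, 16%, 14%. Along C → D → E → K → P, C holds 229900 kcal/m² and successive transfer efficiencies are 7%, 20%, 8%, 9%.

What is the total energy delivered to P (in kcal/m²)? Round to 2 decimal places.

Via F: 361900 × 0.05 × 0.19 × 0.05 × 0.16 × 0.14 = 3.850616 kcal/m²
Via C: 229900 × 0.07 × 0.2 × 0.08 × 0.09 = 23.17392 kcal/m²
Total at P: 3.850616 + 23.17392 = 27.024536 kcal/m²

27.02 kcal/m²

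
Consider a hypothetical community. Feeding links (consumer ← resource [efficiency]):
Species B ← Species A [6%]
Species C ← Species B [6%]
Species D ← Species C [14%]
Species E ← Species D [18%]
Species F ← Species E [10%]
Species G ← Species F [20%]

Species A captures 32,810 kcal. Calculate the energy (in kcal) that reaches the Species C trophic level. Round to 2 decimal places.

118.12 kcal

Species B: 32810 × 0.06 = 1968.6 kcal
Species C: 1968.6 × 0.06 = 118.116 kcal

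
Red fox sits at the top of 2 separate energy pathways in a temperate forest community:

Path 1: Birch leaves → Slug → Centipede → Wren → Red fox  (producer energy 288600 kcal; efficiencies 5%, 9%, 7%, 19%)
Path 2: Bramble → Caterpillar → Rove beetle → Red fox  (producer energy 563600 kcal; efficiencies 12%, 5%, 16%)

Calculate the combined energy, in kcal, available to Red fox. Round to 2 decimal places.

558.33 kcal

Path 1: 288600 × 0.05 × 0.09 × 0.07 × 0.19 = 17.27271 kcal
Path 2: 563600 × 0.12 × 0.05 × 0.16 = 541.056 kcal
Total at Red fox: 17.27271 + 541.056 = 558.32871 kcal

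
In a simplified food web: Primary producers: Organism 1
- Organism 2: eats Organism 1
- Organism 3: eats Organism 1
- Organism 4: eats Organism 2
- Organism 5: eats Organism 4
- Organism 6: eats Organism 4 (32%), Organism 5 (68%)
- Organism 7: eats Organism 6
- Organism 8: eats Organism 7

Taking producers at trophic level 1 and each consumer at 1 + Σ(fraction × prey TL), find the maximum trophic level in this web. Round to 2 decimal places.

Organism 2: 1 + 1 = 2
Organism 3: 1 + 1 = 2
Organism 4: 1 + 2 = 3
Organism 5: 1 + 3 = 4
Organism 6: 1 + (0.32×3 + 0.68×4) = 4.68
Organism 7: 1 + 4.68 = 5.68
Organism 8: 1 + 5.68 = 6.68

6.68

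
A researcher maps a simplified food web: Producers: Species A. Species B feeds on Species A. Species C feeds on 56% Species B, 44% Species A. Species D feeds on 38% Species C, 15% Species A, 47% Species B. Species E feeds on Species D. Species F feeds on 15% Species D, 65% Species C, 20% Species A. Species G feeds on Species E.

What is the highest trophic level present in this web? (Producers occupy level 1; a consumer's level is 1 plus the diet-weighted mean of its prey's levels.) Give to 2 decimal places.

Species B: 1 + 1 = 2
Species C: 1 + (0.56×2 + 0.44×1) = 2.56
Species D: 1 + (0.38×2.56 + 0.15×1 + 0.47×2) = 3.0628
Species E: 1 + 3.0628 = 4.0628
Species F: 1 + (0.15×3.0628 + 0.65×2.56 + 0.2×1) = 3.32342
Species G: 1 + 4.0628 = 5.0628

5.06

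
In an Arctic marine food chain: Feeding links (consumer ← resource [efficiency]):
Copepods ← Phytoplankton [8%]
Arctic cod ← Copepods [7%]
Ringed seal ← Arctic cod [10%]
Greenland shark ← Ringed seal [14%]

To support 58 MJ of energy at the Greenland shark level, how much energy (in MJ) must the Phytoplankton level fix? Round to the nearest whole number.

739796 MJ

Cumulative transfer efficiency: 0.08 × 0.07 × 0.1 × 0.14 = 0.0000784
Phytoplankton energy = 58 / 0.0000784 = 739796 MJ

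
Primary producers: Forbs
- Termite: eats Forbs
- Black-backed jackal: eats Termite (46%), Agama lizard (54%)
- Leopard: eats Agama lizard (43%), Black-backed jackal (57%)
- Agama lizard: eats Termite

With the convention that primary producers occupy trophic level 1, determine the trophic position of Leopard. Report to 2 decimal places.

4.31

Termite: 1 + 1 = 2
Agama lizard: 1 + 2 = 3
Black-backed jackal: 1 + (0.46×2 + 0.54×3) = 3.54
Leopard: 1 + (0.43×3 + 0.57×3.54) = 4.3078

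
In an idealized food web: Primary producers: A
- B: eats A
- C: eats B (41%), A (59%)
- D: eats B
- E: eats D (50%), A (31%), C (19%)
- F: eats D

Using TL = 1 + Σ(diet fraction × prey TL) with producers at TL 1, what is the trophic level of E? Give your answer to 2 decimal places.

B: 1 + 1 = 2
C: 1 + (0.41×2 + 0.59×1) = 2.41
D: 1 + 2 = 3
E: 1 + (0.5×3 + 0.31×1 + 0.19×2.41) = 3.2679
F: 1 + 3 = 4

3.27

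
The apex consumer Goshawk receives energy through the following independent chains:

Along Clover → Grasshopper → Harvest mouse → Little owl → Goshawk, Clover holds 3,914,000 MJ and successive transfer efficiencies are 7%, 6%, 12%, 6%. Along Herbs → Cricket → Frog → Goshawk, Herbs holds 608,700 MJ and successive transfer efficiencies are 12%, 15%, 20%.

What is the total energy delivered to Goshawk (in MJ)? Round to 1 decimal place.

2309.7 MJ

Via Clover: 3914000 × 0.07 × 0.06 × 0.12 × 0.06 = 118.35936 MJ
Via Herbs: 608700 × 0.12 × 0.15 × 0.2 = 2191.32 MJ
Total at Goshawk: 118.35936 + 2191.32 = 2309.67936 MJ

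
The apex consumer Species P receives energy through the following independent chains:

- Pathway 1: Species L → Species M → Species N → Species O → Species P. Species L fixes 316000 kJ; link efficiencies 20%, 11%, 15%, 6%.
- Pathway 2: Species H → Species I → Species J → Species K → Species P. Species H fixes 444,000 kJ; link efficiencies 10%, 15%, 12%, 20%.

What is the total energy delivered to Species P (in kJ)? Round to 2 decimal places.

Pathway 1: 316000 × 0.2 × 0.11 × 0.15 × 0.06 = 62.568 kJ
Pathway 2: 444000 × 0.1 × 0.15 × 0.12 × 0.2 = 159.84 kJ
Total at Species P: 62.568 + 159.84 = 222.408 kJ

222.41 kJ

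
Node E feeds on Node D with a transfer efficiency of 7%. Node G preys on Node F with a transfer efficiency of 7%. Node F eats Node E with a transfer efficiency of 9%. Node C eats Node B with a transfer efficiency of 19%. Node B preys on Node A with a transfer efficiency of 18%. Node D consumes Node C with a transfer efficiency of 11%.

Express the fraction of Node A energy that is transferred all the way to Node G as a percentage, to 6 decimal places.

0.000166%

Product of link efficiencies: 0.18 × 0.19 × 0.11 × 0.07 × 0.09 × 0.07 = 0.000001659042
As a percentage: 0.000001659042 × 100 = 0.000166%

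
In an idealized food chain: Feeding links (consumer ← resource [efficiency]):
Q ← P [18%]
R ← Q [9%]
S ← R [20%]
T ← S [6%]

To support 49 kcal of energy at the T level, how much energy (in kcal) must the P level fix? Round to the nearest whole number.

252058 kcal

Cumulative transfer efficiency: 0.18 × 0.09 × 0.2 × 0.06 = 0.0001944
P energy = 49 / 0.0001944 = 252058 kcal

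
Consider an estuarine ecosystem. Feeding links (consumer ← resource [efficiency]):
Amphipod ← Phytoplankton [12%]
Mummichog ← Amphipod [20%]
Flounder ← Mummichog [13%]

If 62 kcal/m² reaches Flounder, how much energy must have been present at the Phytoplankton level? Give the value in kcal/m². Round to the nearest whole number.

Cumulative transfer efficiency: 0.12 × 0.2 × 0.13 = 0.00312
Phytoplankton energy = 62 / 0.00312 = 19872 kcal/m²

19872 kcal/m²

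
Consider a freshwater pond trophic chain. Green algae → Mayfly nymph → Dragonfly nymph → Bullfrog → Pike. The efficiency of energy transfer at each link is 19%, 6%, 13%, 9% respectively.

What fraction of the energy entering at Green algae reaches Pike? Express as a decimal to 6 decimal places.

0.000133

Product of link efficiencies: 0.19 × 0.06 × 0.13 × 0.09 = 0.00013338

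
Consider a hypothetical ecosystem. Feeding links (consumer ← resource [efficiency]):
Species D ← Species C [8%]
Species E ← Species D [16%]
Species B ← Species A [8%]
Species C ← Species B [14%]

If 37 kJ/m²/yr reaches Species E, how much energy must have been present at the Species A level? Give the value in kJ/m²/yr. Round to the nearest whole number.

258092 kJ/m²/yr

Cumulative transfer efficiency: 0.08 × 0.14 × 0.08 × 0.16 = 0.00014336
Species A energy = 37 / 0.00014336 = 258092 kJ/m²/yr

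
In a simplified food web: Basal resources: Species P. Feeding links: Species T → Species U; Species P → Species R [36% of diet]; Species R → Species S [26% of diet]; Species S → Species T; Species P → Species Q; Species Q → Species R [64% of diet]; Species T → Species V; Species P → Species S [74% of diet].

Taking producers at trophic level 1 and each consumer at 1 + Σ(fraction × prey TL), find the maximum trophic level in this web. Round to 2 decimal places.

4.43

Species Q: 1 + 1 = 2
Species R: 1 + (0.64×2 + 0.36×1) = 2.64
Species S: 1 + (0.26×2.64 + 0.74×1) = 2.4264
Species T: 1 + 2.4264 = 3.4264
Species U: 1 + 3.4264 = 4.4264
Species V: 1 + 3.4264 = 4.4264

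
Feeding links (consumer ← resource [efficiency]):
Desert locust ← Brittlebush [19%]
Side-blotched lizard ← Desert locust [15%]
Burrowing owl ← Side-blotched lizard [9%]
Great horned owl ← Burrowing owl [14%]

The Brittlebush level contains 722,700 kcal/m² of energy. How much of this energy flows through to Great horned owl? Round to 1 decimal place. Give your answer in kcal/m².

Desert locust: 722700 × 0.19 = 137313 kcal/m²
Side-blotched lizard: 137313 × 0.15 = 20596.95 kcal/m²
Burrowing owl: 20596.95 × 0.09 = 1853.7255 kcal/m²
Great horned owl: 1853.7255 × 0.14 = 259.52157 kcal/m²

259.5 kcal/m²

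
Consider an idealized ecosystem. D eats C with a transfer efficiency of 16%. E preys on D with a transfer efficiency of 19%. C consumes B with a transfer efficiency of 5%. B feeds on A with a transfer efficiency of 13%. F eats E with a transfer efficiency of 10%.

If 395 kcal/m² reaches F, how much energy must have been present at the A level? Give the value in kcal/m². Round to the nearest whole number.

19989879 kcal/m²

Cumulative transfer efficiency: 0.13 × 0.05 × 0.16 × 0.19 × 0.1 = 0.00001976
A energy = 395 / 0.00001976 = 19989879 kcal/m²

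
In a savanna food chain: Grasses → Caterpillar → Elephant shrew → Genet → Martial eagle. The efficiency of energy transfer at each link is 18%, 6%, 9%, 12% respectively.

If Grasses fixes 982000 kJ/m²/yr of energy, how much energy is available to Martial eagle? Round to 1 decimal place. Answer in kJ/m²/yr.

114.5 kJ/m²/yr

Caterpillar: 982000 × 0.18 = 176760 kJ/m²/yr
Elephant shrew: 176760 × 0.06 = 10605.6 kJ/m²/yr
Genet: 10605.6 × 0.09 = 954.504 kJ/m²/yr
Martial eagle: 954.504 × 0.12 = 114.54048 kJ/m²/yr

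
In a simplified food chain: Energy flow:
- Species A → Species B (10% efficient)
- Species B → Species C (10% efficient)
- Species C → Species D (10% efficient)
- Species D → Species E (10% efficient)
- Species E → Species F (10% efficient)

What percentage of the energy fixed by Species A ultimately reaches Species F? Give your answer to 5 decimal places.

Product of link efficiencies: 0.1 × 0.1 × 0.1 × 0.1 × 0.1 = 0.00001
As a percentage: 0.00001 × 100 = 0.00100%

0.00100%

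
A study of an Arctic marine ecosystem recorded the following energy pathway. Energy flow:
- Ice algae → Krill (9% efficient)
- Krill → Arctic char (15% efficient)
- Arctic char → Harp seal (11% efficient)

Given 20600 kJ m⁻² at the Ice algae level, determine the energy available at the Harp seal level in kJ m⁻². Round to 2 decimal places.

Krill: 20600 × 0.09 = 1854 kJ m⁻²
Arctic char: 1854 × 0.15 = 278.1 kJ m⁻²
Harp seal: 278.1 × 0.11 = 30.591 kJ m⁻²

30.59 kJ m⁻²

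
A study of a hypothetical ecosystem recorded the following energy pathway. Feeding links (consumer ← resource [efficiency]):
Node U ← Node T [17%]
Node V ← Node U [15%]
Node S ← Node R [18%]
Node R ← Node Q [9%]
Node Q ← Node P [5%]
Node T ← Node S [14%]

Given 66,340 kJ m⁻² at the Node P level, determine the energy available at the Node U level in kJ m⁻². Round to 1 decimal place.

Node Q: 66340 × 0.05 = 3317 kJ m⁻²
Node R: 3317 × 0.09 = 298.53 kJ m⁻²
Node S: 298.53 × 0.18 = 53.7354 kJ m⁻²
Node T: 53.7354 × 0.14 = 7.522956 kJ m⁻²
Node U: 7.522956 × 0.17 = 1.27890252 kJ m⁻²

1.3 kJ m⁻²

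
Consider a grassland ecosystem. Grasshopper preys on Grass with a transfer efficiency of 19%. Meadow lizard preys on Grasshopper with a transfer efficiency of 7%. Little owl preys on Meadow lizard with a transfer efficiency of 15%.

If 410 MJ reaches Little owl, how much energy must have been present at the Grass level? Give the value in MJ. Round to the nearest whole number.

Cumulative transfer efficiency: 0.19 × 0.07 × 0.15 = 0.001995
Grass energy = 410 / 0.001995 = 205514 MJ

205514 MJ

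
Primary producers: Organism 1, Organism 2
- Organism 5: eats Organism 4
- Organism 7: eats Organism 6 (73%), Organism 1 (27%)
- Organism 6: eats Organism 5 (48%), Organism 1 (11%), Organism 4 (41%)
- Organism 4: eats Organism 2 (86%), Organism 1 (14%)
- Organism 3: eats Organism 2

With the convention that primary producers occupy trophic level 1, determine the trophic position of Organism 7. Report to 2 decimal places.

3.73

Organism 3: 1 + 1 = 2
Organism 4: 1 + (0.86×1 + 0.14×1) = 2
Organism 5: 1 + 2 = 3
Organism 6: 1 + (0.48×3 + 0.11×1 + 0.41×2) = 3.37
Organism 7: 1 + (0.73×3.37 + 0.27×1) = 3.7301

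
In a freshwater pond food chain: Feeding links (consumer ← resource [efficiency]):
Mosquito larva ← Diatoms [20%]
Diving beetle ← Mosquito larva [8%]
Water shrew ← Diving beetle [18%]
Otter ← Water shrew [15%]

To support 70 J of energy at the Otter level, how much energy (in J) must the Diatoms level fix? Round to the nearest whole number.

162037 J

Cumulative transfer efficiency: 0.2 × 0.08 × 0.18 × 0.15 = 0.000432
Diatoms energy = 70 / 0.000432 = 162037 J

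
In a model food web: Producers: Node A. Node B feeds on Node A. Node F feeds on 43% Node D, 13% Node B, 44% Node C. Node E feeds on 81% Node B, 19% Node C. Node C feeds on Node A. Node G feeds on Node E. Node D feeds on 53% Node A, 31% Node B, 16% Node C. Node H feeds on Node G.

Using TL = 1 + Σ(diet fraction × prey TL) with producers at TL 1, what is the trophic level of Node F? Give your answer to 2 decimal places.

Node B: 1 + 1 = 2
Node C: 1 + 1 = 2
Node D: 1 + (0.53×1 + 0.31×2 + 0.16×2) = 2.47
Node E: 1 + (0.81×2 + 0.19×2) = 3
Node F: 1 + (0.43×2.47 + 0.13×2 + 0.44×2) = 3.2021
Node G: 1 + 3 = 4
Node H: 1 + 4 = 5

3.20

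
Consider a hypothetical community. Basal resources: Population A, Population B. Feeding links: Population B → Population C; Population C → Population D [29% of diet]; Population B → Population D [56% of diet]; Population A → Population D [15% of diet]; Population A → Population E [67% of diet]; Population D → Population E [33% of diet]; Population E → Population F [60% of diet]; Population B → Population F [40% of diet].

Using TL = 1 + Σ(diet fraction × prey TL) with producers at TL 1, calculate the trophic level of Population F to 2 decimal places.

Population C: 1 + 1 = 2
Population D: 1 + (0.29×2 + 0.56×1 + 0.15×1) = 2.29
Population E: 1 + (0.67×1 + 0.33×2.29) = 2.4257
Population F: 1 + (0.6×2.4257 + 0.4×1) = 2.85542

2.86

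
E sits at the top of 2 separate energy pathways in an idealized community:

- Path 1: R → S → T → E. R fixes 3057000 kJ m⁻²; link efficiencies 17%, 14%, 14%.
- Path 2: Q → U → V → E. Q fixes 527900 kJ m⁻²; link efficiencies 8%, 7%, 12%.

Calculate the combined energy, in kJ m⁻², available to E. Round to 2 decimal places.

Path 1: 3057000 × 0.17 × 0.14 × 0.14 = 10185.924 kJ m⁻²
Path 2: 527900 × 0.08 × 0.07 × 0.12 = 354.7488 kJ m⁻²
Total at E: 10185.924 + 354.7488 = 10540.6728 kJ m⁻²

10540.67 kJ m⁻²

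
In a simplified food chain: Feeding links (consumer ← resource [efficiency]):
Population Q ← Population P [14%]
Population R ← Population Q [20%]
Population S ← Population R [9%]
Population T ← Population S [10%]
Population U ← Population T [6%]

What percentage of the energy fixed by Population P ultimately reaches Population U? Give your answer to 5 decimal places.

0.00151%

Product of link efficiencies: 0.14 × 0.2 × 0.09 × 0.1 × 0.06 = 0.00001512
As a percentage: 0.00001512 × 100 = 0.00151%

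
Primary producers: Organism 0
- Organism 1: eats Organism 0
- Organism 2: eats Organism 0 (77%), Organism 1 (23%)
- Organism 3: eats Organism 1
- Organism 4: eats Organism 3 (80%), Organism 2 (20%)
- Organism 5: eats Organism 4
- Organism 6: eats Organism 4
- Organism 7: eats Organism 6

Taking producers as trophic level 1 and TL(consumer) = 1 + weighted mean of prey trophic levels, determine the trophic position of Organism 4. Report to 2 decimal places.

3.85

Organism 1: 1 + 1 = 2
Organism 2: 1 + (0.77×1 + 0.23×2) = 2.23
Organism 3: 1 + 2 = 3
Organism 4: 1 + (0.8×3 + 0.2×2.23) = 3.846
Organism 5: 1 + 3.846 = 4.846
Organism 6: 1 + 3.846 = 4.846
Organism 7: 1 + 4.846 = 5.846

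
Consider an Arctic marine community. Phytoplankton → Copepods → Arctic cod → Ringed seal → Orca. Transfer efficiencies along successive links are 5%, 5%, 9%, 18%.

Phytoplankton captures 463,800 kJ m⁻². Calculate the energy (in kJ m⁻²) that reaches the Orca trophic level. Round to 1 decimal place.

Copepods: 463800 × 0.05 = 23190 kJ m⁻²
Arctic cod: 23190 × 0.05 = 1159.5 kJ m⁻²
Ringed seal: 1159.5 × 0.09 = 104.355 kJ m⁻²
Orca: 104.355 × 0.18 = 18.7839 kJ m⁻²

18.8 kJ m⁻²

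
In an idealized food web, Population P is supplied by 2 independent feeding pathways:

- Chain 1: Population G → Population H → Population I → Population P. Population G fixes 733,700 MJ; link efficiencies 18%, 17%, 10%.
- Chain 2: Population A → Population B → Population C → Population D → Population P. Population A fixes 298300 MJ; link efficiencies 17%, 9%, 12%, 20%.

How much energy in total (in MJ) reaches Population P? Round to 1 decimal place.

2354.7 MJ

Chain 1: 733700 × 0.18 × 0.17 × 0.1 = 2245.122 MJ
Chain 2: 298300 × 0.17 × 0.09 × 0.12 × 0.2 = 109.53576 MJ
Total at Population P: 2245.122 + 109.53576 = 2354.65776 MJ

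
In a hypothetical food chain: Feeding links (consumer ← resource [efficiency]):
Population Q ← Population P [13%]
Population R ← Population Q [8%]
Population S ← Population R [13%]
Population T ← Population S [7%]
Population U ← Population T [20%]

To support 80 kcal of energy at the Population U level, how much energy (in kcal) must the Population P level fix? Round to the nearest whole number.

Cumulative transfer efficiency: 0.13 × 0.08 × 0.13 × 0.07 × 0.2 = 0.000018928
Population P energy = 80 / 0.000018928 = 4226543 kcal

4226543 kcal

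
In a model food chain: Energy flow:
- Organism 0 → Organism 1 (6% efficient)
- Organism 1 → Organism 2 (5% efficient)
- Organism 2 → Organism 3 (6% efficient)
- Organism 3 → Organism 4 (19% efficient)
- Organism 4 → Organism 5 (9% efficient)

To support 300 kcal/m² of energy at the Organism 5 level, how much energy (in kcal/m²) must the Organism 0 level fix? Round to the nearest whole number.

Cumulative transfer efficiency: 0.06 × 0.05 × 0.06 × 0.19 × 0.09 = 0.000003078
Organism 0 energy = 300 / 0.000003078 = 97465887 kcal/m²

97465887 kcal/m²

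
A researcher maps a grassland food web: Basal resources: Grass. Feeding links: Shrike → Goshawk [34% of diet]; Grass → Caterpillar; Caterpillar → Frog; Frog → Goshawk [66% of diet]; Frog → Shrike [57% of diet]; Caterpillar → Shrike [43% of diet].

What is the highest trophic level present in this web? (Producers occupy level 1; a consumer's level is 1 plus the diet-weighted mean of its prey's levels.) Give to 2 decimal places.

Caterpillar: 1 + 1 = 2
Frog: 1 + 2 = 3
Shrike: 1 + (0.57×3 + 0.43×2) = 3.57
Goshawk: 1 + (0.66×3 + 0.34×3.57) = 4.1938

4.19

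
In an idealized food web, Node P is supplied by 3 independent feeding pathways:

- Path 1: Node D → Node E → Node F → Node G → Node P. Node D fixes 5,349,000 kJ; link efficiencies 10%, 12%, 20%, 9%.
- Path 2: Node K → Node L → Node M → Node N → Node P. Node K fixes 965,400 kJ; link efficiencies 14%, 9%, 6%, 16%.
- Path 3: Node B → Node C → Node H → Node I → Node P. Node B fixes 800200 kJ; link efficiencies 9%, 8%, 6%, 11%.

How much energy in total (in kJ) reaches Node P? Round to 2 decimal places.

1310.18 kJ

Path 1: 5349000 × 0.1 × 0.12 × 0.2 × 0.09 = 1155.384 kJ
Path 2: 965400 × 0.14 × 0.09 × 0.06 × 0.16 = 116.774784 kJ
Path 3: 800200 × 0.09 × 0.08 × 0.06 × 0.11 = 38.025504 kJ
Total at Node P: 1155.384 + 116.774784 + 38.025504 = 1310.184288 kJ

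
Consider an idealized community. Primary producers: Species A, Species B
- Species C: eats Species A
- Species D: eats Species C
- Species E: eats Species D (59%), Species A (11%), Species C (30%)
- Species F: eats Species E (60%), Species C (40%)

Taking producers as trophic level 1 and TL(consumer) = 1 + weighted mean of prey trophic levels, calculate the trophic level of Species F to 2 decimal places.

Species C: 1 + 1 = 2
Species D: 1 + 2 = 3
Species E: 1 + (0.59×3 + 0.11×1 + 0.3×2) = 3.48
Species F: 1 + (0.6×3.48 + 0.4×2) = 3.888

3.89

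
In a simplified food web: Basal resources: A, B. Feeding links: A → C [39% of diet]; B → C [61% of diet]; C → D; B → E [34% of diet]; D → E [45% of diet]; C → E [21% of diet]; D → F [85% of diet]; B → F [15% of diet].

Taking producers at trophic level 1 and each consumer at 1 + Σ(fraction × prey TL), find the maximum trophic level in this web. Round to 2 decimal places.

C: 1 + (0.39×1 + 0.61×1) = 2
D: 1 + 2 = 3
E: 1 + (0.34×1 + 0.45×3 + 0.21×2) = 3.11
F: 1 + (0.85×3 + 0.15×1) = 3.7

3.70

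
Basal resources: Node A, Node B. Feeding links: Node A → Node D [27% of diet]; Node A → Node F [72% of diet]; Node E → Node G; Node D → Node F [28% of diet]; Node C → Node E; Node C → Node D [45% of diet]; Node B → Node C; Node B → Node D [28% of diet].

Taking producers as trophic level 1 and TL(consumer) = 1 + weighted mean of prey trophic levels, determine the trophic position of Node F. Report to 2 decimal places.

2.41

Node C: 1 + 1 = 2
Node D: 1 + (0.45×2 + 0.27×1 + 0.28×1) = 2.45
Node E: 1 + 2 = 3
Node F: 1 + (0.72×1 + 0.28×2.45) = 2.406
Node G: 1 + 3 = 4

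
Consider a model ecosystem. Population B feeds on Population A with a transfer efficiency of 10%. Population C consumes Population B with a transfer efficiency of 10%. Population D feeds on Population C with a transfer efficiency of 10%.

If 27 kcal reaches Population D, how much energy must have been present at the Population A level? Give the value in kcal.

27000 kcal

Cumulative transfer efficiency: 0.1 × 0.1 × 0.1 = 0.001
Population A energy = 27 / 0.001 = 27000 kcal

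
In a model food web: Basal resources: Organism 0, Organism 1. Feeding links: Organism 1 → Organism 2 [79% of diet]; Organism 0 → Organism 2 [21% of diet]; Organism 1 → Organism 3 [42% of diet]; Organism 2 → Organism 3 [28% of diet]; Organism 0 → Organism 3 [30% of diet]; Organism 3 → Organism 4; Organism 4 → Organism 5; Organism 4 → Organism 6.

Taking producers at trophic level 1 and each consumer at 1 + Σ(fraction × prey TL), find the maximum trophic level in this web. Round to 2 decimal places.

Organism 2: 1 + (0.79×1 + 0.21×1) = 2
Organism 3: 1 + (0.42×1 + 0.28×2 + 0.3×1) = 2.28
Organism 4: 1 + 2.28 = 3.28
Organism 5: 1 + 3.28 = 4.28
Organism 6: 1 + 3.28 = 4.28

4.28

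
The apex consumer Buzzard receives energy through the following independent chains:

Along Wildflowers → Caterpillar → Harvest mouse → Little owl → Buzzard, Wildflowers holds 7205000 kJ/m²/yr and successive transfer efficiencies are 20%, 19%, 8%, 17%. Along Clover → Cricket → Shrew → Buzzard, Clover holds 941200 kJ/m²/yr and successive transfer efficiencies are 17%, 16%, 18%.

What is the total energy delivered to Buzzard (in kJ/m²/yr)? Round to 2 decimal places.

8331.66 kJ/m²/yr

Via Wildflowers: 7205000 × 0.2 × 0.19 × 0.08 × 0.17 = 3723.544 kJ/m²/yr
Via Clover: 941200 × 0.17 × 0.16 × 0.18 = 4608.1152 kJ/m²/yr
Total at Buzzard: 3723.544 + 4608.1152 = 8331.6592 kJ/m²/yr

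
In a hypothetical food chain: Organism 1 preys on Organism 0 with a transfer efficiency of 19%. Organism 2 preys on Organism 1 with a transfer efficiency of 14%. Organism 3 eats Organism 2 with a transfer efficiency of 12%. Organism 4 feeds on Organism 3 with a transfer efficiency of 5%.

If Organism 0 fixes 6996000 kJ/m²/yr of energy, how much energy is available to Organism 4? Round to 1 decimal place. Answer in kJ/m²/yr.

Organism 1: 6996000 × 0.19 = 1329240 kJ/m²/yr
Organism 2: 1329240 × 0.14 = 186093.6 kJ/m²/yr
Organism 3: 186093.6 × 0.12 = 22331.232 kJ/m²/yr
Organism 4: 22331.232 × 0.05 = 1116.5616 kJ/m²/yr

1116.6 kJ/m²/yr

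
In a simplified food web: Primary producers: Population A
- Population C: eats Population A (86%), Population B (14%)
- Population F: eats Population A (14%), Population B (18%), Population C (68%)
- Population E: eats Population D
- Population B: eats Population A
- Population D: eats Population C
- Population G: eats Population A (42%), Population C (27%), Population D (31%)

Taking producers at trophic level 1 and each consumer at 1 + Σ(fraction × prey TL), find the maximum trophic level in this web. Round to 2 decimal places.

4.14

Population B: 1 + 1 = 2
Population C: 1 + (0.86×1 + 0.14×2) = 2.14
Population D: 1 + 2.14 = 3.14
Population E: 1 + 3.14 = 4.14
Population F: 1 + (0.14×1 + 0.18×2 + 0.68×2.14) = 2.9552
Population G: 1 + (0.42×1 + 0.27×2.14 + 0.31×3.14) = 2.9712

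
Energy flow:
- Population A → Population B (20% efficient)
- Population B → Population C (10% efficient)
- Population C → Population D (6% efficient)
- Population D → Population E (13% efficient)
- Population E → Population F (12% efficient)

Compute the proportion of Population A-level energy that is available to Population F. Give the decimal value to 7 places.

Product of link efficiencies: 0.2 × 0.1 × 0.06 × 0.13 × 0.12 = 0.00001872

0.0000187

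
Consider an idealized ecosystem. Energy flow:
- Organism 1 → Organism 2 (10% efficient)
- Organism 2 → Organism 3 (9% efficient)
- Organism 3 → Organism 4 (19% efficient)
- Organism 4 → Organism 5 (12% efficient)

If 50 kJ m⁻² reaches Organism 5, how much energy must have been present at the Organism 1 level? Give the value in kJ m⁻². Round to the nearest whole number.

243665 kJ m⁻²

Cumulative transfer efficiency: 0.1 × 0.09 × 0.19 × 0.12 = 0.0002052
Organism 1 energy = 50 / 0.0002052 = 243665 kJ m⁻²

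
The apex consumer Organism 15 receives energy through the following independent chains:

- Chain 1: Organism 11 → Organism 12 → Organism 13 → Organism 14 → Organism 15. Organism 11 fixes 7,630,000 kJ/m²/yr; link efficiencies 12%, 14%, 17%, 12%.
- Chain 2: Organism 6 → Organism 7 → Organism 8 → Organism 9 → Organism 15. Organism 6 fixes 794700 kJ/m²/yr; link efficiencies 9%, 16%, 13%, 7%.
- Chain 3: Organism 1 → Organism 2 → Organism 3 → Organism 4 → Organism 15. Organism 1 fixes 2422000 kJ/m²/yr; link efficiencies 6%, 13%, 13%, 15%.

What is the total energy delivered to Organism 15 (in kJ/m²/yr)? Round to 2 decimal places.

Chain 1: 7630000 × 0.12 × 0.14 × 0.17 × 0.12 = 2614.9536 kJ/m²/yr
Chain 2: 794700 × 0.09 × 0.16 × 0.13 × 0.07 = 104.137488 kJ/m²/yr
Chain 3: 2422000 × 0.06 × 0.13 × 0.13 × 0.15 = 368.3862 kJ/m²/yr
Total at Organism 15: 2614.9536 + 104.137488 + 368.3862 = 3087.477288 kJ/m²/yr

3087.48 kJ/m²/yr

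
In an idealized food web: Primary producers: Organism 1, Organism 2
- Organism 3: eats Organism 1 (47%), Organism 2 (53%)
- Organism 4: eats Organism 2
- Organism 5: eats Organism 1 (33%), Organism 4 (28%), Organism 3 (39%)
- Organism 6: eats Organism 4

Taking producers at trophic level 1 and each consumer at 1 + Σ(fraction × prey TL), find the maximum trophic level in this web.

3

Organism 3: 1 + (0.47×1 + 0.53×1) = 2
Organism 4: 1 + 1 = 2
Organism 5: 1 + (0.33×1 + 0.28×2 + 0.39×2) = 2.67
Organism 6: 1 + 2 = 3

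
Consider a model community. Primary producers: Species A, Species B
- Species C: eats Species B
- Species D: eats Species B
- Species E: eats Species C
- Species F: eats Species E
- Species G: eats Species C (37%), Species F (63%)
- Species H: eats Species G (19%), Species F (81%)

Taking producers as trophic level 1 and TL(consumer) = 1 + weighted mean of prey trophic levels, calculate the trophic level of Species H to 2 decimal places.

Species C: 1 + 1 = 2
Species D: 1 + 1 = 2
Species E: 1 + 2 = 3
Species F: 1 + 3 = 4
Species G: 1 + (0.37×2 + 0.63×4) = 4.26
Species H: 1 + (0.19×4.26 + 0.81×4) = 5.0494

5.05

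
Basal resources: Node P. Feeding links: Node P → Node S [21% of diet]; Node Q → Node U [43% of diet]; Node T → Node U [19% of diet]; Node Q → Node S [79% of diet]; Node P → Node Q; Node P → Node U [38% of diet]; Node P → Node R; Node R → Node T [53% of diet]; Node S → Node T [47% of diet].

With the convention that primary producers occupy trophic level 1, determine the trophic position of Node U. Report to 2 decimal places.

Node Q: 1 + 1 = 2
Node R: 1 + 1 = 2
Node S: 1 + (0.79×2 + 0.21×1) = 2.79
Node T: 1 + (0.47×2.79 + 0.53×2) = 3.3713
Node U: 1 + (0.19×3.3713 + 0.38×1 + 0.43×2) = 2.880547

2.88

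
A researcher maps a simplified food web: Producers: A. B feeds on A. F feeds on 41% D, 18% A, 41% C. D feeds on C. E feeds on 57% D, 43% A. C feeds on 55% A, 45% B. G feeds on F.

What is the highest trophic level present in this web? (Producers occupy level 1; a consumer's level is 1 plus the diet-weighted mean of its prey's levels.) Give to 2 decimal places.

B: 1 + 1 = 2
C: 1 + (0.55×1 + 0.45×2) = 2.45
D: 1 + 2.45 = 3.45
E: 1 + (0.57×3.45 + 0.43×1) = 3.3965
F: 1 + (0.41×3.45 + 0.18×1 + 0.41×2.45) = 3.599
G: 1 + 3.599 = 4.599

4.60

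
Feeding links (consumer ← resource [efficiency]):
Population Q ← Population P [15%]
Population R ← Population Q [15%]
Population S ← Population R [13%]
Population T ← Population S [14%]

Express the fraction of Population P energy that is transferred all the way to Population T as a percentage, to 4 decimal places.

Product of link efficiencies: 0.15 × 0.15 × 0.13 × 0.14 = 0.0004095
As a percentage: 0.0004095 × 100 = 0.0410%

0.0410%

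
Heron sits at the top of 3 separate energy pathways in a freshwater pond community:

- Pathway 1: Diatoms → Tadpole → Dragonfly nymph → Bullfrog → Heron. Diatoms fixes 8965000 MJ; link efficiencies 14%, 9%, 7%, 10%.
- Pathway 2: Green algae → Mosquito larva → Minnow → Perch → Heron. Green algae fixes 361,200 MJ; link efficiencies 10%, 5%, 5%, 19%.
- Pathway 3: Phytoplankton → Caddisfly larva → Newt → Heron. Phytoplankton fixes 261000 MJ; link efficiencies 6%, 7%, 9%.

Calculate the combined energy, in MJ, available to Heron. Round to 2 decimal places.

Pathway 1: 8965000 × 0.14 × 0.09 × 0.07 × 0.1 = 790.713 MJ
Pathway 2: 361200 × 0.1 × 0.05 × 0.05 × 0.19 = 17.157 MJ
Pathway 3: 261000 × 0.06 × 0.07 × 0.09 = 98.658 MJ
Total at Heron: 790.713 + 17.157 + 98.658 = 906.528 MJ

906.53 MJ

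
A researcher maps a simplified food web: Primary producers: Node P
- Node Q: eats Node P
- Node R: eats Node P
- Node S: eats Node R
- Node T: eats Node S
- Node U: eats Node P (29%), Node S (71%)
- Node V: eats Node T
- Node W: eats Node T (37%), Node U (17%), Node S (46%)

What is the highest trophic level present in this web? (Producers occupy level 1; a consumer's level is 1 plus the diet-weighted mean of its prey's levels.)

5

Node Q: 1 + 1 = 2
Node R: 1 + 1 = 2
Node S: 1 + 2 = 3
Node T: 1 + 3 = 4
Node U: 1 + (0.29×1 + 0.71×3) = 3.42
Node V: 1 + 4 = 5
Node W: 1 + (0.37×4 + 0.17×3.42 + 0.46×3) = 4.4414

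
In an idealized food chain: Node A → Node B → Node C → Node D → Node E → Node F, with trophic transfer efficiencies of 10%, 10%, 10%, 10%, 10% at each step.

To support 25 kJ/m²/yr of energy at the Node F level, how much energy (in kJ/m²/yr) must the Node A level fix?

2500000 kJ/m²/yr

Cumulative transfer efficiency: 0.1 × 0.1 × 0.1 × 0.1 × 0.1 = 0.00001
Node A energy = 25 / 0.00001 = 2500000 kJ/m²/yr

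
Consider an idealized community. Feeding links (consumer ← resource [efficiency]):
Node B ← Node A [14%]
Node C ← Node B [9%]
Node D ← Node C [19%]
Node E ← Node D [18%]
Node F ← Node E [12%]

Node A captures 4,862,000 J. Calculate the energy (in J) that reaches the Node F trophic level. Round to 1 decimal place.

Node B: 4862000 × 0.14 = 680680 J
Node C: 680680 × 0.09 = 61261.2 J
Node D: 61261.2 × 0.19 = 11639.628 J
Node E: 11639.628 × 0.18 = 2095.13304 J
Node F: 2095.13304 × 0.12 = 251.4159648 J

251.4 J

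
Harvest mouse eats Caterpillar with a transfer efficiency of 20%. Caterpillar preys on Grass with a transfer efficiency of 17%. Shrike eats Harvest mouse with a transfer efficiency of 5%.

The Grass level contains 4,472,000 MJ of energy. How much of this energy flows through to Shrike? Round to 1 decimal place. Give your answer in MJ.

Caterpillar: 4472000 × 0.17 = 760240 MJ
Harvest mouse: 760240 × 0.2 = 152048 MJ
Shrike: 152048 × 0.05 = 7602.4 MJ

7602.4 MJ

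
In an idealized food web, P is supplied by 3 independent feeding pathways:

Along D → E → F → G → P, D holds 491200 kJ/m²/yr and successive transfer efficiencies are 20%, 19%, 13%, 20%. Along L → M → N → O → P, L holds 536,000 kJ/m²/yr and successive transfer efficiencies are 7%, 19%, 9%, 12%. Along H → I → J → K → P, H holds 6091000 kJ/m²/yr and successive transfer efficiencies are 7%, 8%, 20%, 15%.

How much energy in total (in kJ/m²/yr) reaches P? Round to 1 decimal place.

1585.6 kJ/m²/yr

Via D: 491200 × 0.2 × 0.19 × 0.13 × 0.2 = 485.3056 kJ/m²/yr
Via L: 536000 × 0.07 × 0.19 × 0.09 × 0.12 = 76.99104 kJ/m²/yr
Via H: 6091000 × 0.07 × 0.08 × 0.2 × 0.15 = 1023.288 kJ/m²/yr
Total at P: 485.3056 + 76.99104 + 1023.288 = 1585.58464 kJ/m²/yr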